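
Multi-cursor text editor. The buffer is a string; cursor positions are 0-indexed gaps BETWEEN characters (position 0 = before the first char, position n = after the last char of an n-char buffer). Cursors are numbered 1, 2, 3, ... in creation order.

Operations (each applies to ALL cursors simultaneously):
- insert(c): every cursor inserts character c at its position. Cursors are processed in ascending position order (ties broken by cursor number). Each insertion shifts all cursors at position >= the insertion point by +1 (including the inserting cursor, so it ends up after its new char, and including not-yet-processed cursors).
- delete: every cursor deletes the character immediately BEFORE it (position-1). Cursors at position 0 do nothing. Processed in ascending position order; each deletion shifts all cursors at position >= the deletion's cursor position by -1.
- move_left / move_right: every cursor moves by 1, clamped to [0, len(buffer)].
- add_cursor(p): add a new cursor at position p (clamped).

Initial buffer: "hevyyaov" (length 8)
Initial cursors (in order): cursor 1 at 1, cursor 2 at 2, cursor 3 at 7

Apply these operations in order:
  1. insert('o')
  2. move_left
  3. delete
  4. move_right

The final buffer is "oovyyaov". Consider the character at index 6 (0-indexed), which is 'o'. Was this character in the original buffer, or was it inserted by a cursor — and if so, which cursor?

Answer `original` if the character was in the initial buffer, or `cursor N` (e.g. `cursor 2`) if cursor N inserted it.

After op 1 (insert('o')): buffer="hoeovyyaoov" (len 11), cursors c1@2 c2@4 c3@10, authorship .1.2.....3.
After op 2 (move_left): buffer="hoeovyyaoov" (len 11), cursors c1@1 c2@3 c3@9, authorship .1.2.....3.
After op 3 (delete): buffer="oovyyaov" (len 8), cursors c1@0 c2@1 c3@6, authorship 12....3.
After op 4 (move_right): buffer="oovyyaov" (len 8), cursors c1@1 c2@2 c3@7, authorship 12....3.
Authorship (.=original, N=cursor N): 1 2 . . . . 3 .
Index 6: author = 3

Answer: cursor 3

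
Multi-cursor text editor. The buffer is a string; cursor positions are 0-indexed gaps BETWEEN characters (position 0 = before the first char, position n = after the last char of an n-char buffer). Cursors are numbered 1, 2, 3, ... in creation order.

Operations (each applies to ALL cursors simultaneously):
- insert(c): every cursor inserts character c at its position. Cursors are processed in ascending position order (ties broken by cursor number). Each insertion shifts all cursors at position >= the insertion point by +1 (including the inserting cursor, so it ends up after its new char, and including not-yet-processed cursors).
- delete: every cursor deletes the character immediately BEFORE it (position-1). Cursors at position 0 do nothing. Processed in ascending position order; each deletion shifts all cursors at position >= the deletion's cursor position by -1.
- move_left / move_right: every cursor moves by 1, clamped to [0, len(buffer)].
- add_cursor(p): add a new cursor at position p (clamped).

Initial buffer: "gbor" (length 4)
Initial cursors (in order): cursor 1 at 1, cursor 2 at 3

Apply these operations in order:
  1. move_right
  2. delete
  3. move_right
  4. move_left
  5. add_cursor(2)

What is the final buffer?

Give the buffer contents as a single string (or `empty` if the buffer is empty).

Answer: go

Derivation:
After op 1 (move_right): buffer="gbor" (len 4), cursors c1@2 c2@4, authorship ....
After op 2 (delete): buffer="go" (len 2), cursors c1@1 c2@2, authorship ..
After op 3 (move_right): buffer="go" (len 2), cursors c1@2 c2@2, authorship ..
After op 4 (move_left): buffer="go" (len 2), cursors c1@1 c2@1, authorship ..
After op 5 (add_cursor(2)): buffer="go" (len 2), cursors c1@1 c2@1 c3@2, authorship ..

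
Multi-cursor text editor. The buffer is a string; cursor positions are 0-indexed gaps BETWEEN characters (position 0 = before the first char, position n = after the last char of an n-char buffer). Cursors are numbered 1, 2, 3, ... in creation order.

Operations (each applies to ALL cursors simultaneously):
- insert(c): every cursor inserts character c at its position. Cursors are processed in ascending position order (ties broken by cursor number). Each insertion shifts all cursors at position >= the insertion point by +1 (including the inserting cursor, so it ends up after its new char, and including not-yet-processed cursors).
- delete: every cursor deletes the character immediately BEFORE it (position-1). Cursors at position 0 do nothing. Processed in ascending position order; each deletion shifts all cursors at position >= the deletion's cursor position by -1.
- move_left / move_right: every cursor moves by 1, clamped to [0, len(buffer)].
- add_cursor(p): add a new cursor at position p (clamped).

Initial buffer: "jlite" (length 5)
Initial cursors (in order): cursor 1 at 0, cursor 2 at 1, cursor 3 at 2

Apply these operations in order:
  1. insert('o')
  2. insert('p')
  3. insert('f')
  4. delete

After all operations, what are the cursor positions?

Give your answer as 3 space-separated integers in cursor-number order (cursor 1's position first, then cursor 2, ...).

After op 1 (insert('o')): buffer="ojoloite" (len 8), cursors c1@1 c2@3 c3@5, authorship 1.2.3...
After op 2 (insert('p')): buffer="opjoplopite" (len 11), cursors c1@2 c2@5 c3@8, authorship 11.22.33...
After op 3 (insert('f')): buffer="opfjopflopfite" (len 14), cursors c1@3 c2@7 c3@11, authorship 111.222.333...
After op 4 (delete): buffer="opjoplopite" (len 11), cursors c1@2 c2@5 c3@8, authorship 11.22.33...

Answer: 2 5 8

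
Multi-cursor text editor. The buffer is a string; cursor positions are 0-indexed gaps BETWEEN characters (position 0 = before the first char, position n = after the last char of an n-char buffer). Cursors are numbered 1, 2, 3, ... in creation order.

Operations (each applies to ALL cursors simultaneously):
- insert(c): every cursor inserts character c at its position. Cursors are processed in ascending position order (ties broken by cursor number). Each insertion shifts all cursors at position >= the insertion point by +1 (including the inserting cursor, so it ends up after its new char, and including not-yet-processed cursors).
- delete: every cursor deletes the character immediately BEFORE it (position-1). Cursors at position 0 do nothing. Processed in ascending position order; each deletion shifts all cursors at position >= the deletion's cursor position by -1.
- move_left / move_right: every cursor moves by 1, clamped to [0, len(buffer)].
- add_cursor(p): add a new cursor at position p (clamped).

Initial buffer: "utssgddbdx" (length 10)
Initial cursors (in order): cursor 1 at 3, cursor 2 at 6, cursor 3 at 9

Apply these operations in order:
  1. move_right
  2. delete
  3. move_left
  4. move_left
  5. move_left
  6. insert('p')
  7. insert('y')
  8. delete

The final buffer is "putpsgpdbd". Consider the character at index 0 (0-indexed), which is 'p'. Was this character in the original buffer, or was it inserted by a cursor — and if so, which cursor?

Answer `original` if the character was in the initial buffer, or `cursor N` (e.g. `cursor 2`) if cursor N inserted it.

After op 1 (move_right): buffer="utssgddbdx" (len 10), cursors c1@4 c2@7 c3@10, authorship ..........
After op 2 (delete): buffer="utsgdbd" (len 7), cursors c1@3 c2@5 c3@7, authorship .......
After op 3 (move_left): buffer="utsgdbd" (len 7), cursors c1@2 c2@4 c3@6, authorship .......
After op 4 (move_left): buffer="utsgdbd" (len 7), cursors c1@1 c2@3 c3@5, authorship .......
After op 5 (move_left): buffer="utsgdbd" (len 7), cursors c1@0 c2@2 c3@4, authorship .......
After op 6 (insert('p')): buffer="putpsgpdbd" (len 10), cursors c1@1 c2@4 c3@7, authorship 1..2..3...
After op 7 (insert('y')): buffer="pyutpysgpydbd" (len 13), cursors c1@2 c2@6 c3@10, authorship 11..22..33...
After op 8 (delete): buffer="putpsgpdbd" (len 10), cursors c1@1 c2@4 c3@7, authorship 1..2..3...
Authorship (.=original, N=cursor N): 1 . . 2 . . 3 . . .
Index 0: author = 1

Answer: cursor 1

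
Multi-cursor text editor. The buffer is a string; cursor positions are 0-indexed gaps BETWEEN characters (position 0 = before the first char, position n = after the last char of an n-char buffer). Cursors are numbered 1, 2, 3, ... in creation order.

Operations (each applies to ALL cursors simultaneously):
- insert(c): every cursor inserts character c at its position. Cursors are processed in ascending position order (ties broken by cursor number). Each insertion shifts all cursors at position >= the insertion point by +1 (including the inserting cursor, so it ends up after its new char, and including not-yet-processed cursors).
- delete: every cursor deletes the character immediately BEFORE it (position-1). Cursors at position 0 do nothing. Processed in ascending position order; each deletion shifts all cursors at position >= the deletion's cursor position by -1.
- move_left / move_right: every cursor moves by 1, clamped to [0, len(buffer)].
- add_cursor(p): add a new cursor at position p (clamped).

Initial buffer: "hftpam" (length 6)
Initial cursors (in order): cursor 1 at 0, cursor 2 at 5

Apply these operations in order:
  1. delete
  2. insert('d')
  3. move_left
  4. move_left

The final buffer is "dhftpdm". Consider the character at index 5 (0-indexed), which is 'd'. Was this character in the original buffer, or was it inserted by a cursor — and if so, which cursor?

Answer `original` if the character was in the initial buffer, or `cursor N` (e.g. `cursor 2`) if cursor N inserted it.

After op 1 (delete): buffer="hftpm" (len 5), cursors c1@0 c2@4, authorship .....
After op 2 (insert('d')): buffer="dhftpdm" (len 7), cursors c1@1 c2@6, authorship 1....2.
After op 3 (move_left): buffer="dhftpdm" (len 7), cursors c1@0 c2@5, authorship 1....2.
After op 4 (move_left): buffer="dhftpdm" (len 7), cursors c1@0 c2@4, authorship 1....2.
Authorship (.=original, N=cursor N): 1 . . . . 2 .
Index 5: author = 2

Answer: cursor 2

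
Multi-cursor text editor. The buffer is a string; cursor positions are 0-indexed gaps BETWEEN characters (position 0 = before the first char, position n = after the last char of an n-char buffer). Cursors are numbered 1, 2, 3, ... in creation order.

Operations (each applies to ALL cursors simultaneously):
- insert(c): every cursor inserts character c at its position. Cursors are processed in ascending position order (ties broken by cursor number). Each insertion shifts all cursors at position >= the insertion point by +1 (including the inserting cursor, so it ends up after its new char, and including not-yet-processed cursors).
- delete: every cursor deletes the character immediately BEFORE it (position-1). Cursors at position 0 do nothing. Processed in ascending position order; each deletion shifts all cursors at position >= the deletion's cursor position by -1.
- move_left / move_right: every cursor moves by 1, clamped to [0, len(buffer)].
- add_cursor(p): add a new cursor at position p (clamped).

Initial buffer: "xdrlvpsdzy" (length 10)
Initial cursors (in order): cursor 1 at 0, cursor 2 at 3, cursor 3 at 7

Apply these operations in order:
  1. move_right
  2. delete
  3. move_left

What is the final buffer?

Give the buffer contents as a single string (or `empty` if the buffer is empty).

Answer: drvpszy

Derivation:
After op 1 (move_right): buffer="xdrlvpsdzy" (len 10), cursors c1@1 c2@4 c3@8, authorship ..........
After op 2 (delete): buffer="drvpszy" (len 7), cursors c1@0 c2@2 c3@5, authorship .......
After op 3 (move_left): buffer="drvpszy" (len 7), cursors c1@0 c2@1 c3@4, authorship .......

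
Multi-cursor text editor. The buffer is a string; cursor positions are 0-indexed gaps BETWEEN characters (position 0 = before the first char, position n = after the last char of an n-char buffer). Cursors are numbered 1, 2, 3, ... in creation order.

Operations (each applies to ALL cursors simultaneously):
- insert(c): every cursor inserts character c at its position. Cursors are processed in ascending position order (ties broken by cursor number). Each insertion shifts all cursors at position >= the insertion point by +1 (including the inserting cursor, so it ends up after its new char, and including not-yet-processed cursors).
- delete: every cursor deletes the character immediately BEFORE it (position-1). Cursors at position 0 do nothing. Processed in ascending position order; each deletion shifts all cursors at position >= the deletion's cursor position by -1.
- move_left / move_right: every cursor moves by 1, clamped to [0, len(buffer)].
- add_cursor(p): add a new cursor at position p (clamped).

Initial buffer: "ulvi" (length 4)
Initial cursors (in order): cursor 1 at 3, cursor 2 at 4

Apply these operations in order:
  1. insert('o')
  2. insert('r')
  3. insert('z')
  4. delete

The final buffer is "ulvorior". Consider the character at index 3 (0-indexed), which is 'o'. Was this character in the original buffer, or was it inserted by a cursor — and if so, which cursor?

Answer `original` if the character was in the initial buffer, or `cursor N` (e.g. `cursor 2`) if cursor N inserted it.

After op 1 (insert('o')): buffer="ulvoio" (len 6), cursors c1@4 c2@6, authorship ...1.2
After op 2 (insert('r')): buffer="ulvorior" (len 8), cursors c1@5 c2@8, authorship ...11.22
After op 3 (insert('z')): buffer="ulvorziorz" (len 10), cursors c1@6 c2@10, authorship ...111.222
After op 4 (delete): buffer="ulvorior" (len 8), cursors c1@5 c2@8, authorship ...11.22
Authorship (.=original, N=cursor N): . . . 1 1 . 2 2
Index 3: author = 1

Answer: cursor 1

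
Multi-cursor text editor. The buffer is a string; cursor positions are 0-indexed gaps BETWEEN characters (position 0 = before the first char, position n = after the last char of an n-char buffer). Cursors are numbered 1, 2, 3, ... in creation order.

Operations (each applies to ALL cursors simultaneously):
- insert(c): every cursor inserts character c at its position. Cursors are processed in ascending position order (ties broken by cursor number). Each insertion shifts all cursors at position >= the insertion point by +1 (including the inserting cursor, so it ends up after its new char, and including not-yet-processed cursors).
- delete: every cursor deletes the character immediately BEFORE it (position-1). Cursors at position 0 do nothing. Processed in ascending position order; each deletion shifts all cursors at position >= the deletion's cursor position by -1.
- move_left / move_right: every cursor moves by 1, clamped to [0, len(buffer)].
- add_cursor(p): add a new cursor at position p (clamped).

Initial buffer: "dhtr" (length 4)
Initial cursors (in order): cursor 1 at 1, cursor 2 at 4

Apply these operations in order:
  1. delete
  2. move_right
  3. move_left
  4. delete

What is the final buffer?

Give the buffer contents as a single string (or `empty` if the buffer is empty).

Answer: t

Derivation:
After op 1 (delete): buffer="ht" (len 2), cursors c1@0 c2@2, authorship ..
After op 2 (move_right): buffer="ht" (len 2), cursors c1@1 c2@2, authorship ..
After op 3 (move_left): buffer="ht" (len 2), cursors c1@0 c2@1, authorship ..
After op 4 (delete): buffer="t" (len 1), cursors c1@0 c2@0, authorship .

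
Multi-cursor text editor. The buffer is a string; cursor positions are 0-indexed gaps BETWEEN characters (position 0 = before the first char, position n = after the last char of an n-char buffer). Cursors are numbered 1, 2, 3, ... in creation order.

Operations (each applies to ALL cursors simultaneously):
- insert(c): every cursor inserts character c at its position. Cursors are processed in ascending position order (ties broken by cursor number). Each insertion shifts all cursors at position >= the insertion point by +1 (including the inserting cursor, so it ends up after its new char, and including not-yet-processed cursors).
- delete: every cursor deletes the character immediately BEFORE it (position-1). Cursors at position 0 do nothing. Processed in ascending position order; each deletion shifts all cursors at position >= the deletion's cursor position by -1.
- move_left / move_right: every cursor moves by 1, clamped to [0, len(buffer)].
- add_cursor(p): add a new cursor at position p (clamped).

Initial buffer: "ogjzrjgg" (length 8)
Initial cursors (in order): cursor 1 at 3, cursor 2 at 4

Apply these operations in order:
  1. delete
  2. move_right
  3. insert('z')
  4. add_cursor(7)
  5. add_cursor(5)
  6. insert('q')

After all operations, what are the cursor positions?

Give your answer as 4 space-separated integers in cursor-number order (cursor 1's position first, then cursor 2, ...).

Answer: 8 8 11 8

Derivation:
After op 1 (delete): buffer="ogrjgg" (len 6), cursors c1@2 c2@2, authorship ......
After op 2 (move_right): buffer="ogrjgg" (len 6), cursors c1@3 c2@3, authorship ......
After op 3 (insert('z')): buffer="ogrzzjgg" (len 8), cursors c1@5 c2@5, authorship ...12...
After op 4 (add_cursor(7)): buffer="ogrzzjgg" (len 8), cursors c1@5 c2@5 c3@7, authorship ...12...
After op 5 (add_cursor(5)): buffer="ogrzzjgg" (len 8), cursors c1@5 c2@5 c4@5 c3@7, authorship ...12...
After op 6 (insert('q')): buffer="ogrzzqqqjgqg" (len 12), cursors c1@8 c2@8 c4@8 c3@11, authorship ...12124..3.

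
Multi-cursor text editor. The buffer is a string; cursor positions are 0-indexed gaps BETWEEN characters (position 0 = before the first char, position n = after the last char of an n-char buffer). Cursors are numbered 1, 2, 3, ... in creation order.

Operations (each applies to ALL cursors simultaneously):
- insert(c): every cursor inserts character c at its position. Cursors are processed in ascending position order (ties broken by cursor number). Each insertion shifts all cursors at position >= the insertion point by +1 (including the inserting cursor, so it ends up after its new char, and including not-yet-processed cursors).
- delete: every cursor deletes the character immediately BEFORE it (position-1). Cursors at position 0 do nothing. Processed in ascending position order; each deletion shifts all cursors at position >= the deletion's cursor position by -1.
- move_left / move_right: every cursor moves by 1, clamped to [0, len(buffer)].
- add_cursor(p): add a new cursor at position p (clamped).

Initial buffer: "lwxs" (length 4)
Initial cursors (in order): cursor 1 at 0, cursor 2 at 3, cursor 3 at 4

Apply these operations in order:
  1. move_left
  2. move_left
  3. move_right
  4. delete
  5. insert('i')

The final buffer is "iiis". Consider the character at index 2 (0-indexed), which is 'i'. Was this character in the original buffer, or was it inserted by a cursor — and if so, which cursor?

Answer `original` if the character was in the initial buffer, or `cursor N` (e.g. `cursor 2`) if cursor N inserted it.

After op 1 (move_left): buffer="lwxs" (len 4), cursors c1@0 c2@2 c3@3, authorship ....
After op 2 (move_left): buffer="lwxs" (len 4), cursors c1@0 c2@1 c3@2, authorship ....
After op 3 (move_right): buffer="lwxs" (len 4), cursors c1@1 c2@2 c3@3, authorship ....
After op 4 (delete): buffer="s" (len 1), cursors c1@0 c2@0 c3@0, authorship .
After op 5 (insert('i')): buffer="iiis" (len 4), cursors c1@3 c2@3 c3@3, authorship 123.
Authorship (.=original, N=cursor N): 1 2 3 .
Index 2: author = 3

Answer: cursor 3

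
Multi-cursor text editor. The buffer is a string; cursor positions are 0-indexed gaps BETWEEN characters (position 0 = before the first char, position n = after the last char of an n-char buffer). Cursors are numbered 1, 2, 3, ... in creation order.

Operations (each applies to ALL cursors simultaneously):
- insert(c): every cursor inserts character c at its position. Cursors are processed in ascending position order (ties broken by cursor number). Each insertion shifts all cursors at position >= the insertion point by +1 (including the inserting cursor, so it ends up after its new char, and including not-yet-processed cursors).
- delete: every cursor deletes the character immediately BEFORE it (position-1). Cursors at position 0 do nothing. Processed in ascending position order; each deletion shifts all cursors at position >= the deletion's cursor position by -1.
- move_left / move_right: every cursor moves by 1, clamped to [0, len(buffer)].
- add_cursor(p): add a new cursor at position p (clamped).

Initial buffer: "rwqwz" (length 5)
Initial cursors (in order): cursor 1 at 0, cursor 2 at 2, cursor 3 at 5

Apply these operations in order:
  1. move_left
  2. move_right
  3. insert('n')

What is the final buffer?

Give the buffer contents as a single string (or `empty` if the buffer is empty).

Answer: rnwnqwzn

Derivation:
After op 1 (move_left): buffer="rwqwz" (len 5), cursors c1@0 c2@1 c3@4, authorship .....
After op 2 (move_right): buffer="rwqwz" (len 5), cursors c1@1 c2@2 c3@5, authorship .....
After op 3 (insert('n')): buffer="rnwnqwzn" (len 8), cursors c1@2 c2@4 c3@8, authorship .1.2...3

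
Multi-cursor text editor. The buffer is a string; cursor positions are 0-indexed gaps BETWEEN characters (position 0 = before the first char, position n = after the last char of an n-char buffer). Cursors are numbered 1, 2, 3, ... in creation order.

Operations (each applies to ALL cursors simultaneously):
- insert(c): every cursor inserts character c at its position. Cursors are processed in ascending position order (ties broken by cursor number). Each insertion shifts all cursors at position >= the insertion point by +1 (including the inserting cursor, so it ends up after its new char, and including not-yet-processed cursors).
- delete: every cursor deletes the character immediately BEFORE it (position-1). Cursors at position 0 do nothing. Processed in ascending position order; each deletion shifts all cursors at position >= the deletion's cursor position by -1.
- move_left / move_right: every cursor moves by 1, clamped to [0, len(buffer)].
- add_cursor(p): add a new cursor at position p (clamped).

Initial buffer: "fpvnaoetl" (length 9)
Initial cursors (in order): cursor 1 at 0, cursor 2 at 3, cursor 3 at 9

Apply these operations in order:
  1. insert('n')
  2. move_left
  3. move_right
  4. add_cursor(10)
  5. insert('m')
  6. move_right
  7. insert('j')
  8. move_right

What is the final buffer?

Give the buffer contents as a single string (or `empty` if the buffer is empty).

Answer: nmfjpvnmnjaoetmljnmj

Derivation:
After op 1 (insert('n')): buffer="nfpvnnaoetln" (len 12), cursors c1@1 c2@5 c3@12, authorship 1...2......3
After op 2 (move_left): buffer="nfpvnnaoetln" (len 12), cursors c1@0 c2@4 c3@11, authorship 1...2......3
After op 3 (move_right): buffer="nfpvnnaoetln" (len 12), cursors c1@1 c2@5 c3@12, authorship 1...2......3
After op 4 (add_cursor(10)): buffer="nfpvnnaoetln" (len 12), cursors c1@1 c2@5 c4@10 c3@12, authorship 1...2......3
After op 5 (insert('m')): buffer="nmfpvnmnaoetmlnm" (len 16), cursors c1@2 c2@7 c4@13 c3@16, authorship 11...22.....4.33
After op 6 (move_right): buffer="nmfpvnmnaoetmlnm" (len 16), cursors c1@3 c2@8 c4@14 c3@16, authorship 11...22.....4.33
After op 7 (insert('j')): buffer="nmfjpvnmnjaoetmljnmj" (len 20), cursors c1@4 c2@10 c4@17 c3@20, authorship 11.1..22.2....4.4333
After op 8 (move_right): buffer="nmfjpvnmnjaoetmljnmj" (len 20), cursors c1@5 c2@11 c4@18 c3@20, authorship 11.1..22.2....4.4333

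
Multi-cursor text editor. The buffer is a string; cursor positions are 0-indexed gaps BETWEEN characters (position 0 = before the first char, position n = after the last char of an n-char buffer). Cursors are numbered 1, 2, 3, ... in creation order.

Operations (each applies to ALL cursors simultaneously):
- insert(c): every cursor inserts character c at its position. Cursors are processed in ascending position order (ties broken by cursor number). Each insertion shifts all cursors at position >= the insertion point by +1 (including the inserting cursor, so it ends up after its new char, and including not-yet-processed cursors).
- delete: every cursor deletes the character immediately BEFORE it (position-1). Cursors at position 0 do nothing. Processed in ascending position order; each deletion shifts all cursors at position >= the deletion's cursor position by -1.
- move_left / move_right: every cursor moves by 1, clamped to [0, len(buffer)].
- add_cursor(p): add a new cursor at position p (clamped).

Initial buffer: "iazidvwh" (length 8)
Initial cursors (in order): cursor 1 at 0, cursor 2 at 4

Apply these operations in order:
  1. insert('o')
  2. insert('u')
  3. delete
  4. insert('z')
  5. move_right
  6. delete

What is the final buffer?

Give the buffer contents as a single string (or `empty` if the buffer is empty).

Answer: ozaziozvwh

Derivation:
After op 1 (insert('o')): buffer="oiaziodvwh" (len 10), cursors c1@1 c2@6, authorship 1....2....
After op 2 (insert('u')): buffer="ouiazioudvwh" (len 12), cursors c1@2 c2@8, authorship 11....22....
After op 3 (delete): buffer="oiaziodvwh" (len 10), cursors c1@1 c2@6, authorship 1....2....
After op 4 (insert('z')): buffer="oziaziozdvwh" (len 12), cursors c1@2 c2@8, authorship 11....22....
After op 5 (move_right): buffer="oziaziozdvwh" (len 12), cursors c1@3 c2@9, authorship 11....22....
After op 6 (delete): buffer="ozaziozvwh" (len 10), cursors c1@2 c2@7, authorship 11...22...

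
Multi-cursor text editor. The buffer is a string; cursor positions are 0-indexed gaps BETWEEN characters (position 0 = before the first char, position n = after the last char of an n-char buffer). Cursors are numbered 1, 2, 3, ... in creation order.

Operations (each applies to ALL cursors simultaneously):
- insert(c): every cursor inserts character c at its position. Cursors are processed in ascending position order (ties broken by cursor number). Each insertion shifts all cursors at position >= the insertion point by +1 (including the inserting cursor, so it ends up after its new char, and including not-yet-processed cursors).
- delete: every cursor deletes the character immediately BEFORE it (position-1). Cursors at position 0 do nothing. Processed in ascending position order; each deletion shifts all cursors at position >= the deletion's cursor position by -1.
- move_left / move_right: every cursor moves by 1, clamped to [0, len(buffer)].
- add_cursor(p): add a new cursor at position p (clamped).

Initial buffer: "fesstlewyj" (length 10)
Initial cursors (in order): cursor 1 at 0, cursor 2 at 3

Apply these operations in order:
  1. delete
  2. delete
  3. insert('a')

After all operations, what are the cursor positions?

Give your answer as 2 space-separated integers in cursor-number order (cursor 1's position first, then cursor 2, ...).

Answer: 1 3

Derivation:
After op 1 (delete): buffer="festlewyj" (len 9), cursors c1@0 c2@2, authorship .........
After op 2 (delete): buffer="fstlewyj" (len 8), cursors c1@0 c2@1, authorship ........
After op 3 (insert('a')): buffer="afastlewyj" (len 10), cursors c1@1 c2@3, authorship 1.2.......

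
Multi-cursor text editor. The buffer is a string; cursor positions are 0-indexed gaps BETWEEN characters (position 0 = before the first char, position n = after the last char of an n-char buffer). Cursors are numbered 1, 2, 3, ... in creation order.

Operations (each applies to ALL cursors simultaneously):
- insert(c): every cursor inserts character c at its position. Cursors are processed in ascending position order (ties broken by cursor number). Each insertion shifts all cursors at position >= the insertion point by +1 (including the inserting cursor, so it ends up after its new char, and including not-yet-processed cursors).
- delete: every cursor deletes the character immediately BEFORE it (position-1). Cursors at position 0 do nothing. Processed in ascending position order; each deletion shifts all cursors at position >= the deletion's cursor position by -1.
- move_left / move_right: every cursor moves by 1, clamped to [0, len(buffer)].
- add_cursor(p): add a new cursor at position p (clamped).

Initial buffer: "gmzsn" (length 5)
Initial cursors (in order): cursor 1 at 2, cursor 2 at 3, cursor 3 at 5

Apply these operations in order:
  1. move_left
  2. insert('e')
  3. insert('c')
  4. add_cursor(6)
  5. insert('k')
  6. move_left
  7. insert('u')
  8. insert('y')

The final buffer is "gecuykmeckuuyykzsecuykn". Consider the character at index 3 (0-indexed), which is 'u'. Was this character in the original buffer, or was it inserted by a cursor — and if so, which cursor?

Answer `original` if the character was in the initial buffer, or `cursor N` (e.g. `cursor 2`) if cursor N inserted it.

Answer: cursor 1

Derivation:
After op 1 (move_left): buffer="gmzsn" (len 5), cursors c1@1 c2@2 c3@4, authorship .....
After op 2 (insert('e')): buffer="gemezsen" (len 8), cursors c1@2 c2@4 c3@7, authorship .1.2..3.
After op 3 (insert('c')): buffer="gecmeczsecn" (len 11), cursors c1@3 c2@6 c3@10, authorship .11.22..33.
After op 4 (add_cursor(6)): buffer="gecmeczsecn" (len 11), cursors c1@3 c2@6 c4@6 c3@10, authorship .11.22..33.
After op 5 (insert('k')): buffer="geckmeckkzseckn" (len 15), cursors c1@4 c2@9 c4@9 c3@14, authorship .111.2224..333.
After op 6 (move_left): buffer="geckmeckkzseckn" (len 15), cursors c1@3 c2@8 c4@8 c3@13, authorship .111.2224..333.
After op 7 (insert('u')): buffer="gecukmeckuukzsecukn" (len 19), cursors c1@4 c2@11 c4@11 c3@17, authorship .1111.222244..3333.
After op 8 (insert('y')): buffer="gecuykmeckuuyykzsecuykn" (len 23), cursors c1@5 c2@14 c4@14 c3@21, authorship .11111.22224244..33333.
Authorship (.=original, N=cursor N): . 1 1 1 1 1 . 2 2 2 2 4 2 4 4 . . 3 3 3 3 3 .
Index 3: author = 1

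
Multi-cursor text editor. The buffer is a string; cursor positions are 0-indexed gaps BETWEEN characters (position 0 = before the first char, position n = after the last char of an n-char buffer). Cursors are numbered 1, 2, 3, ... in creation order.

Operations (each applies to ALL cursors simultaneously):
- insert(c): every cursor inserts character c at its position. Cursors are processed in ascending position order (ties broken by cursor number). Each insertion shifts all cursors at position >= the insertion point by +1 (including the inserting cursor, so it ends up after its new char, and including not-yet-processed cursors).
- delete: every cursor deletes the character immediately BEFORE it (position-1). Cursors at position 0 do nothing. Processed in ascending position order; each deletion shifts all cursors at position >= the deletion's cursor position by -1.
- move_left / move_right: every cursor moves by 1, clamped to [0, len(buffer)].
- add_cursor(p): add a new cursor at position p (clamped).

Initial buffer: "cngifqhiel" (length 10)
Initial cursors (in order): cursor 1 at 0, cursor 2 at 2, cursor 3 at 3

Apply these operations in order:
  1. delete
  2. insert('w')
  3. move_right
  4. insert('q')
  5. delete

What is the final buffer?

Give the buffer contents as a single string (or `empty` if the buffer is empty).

After op 1 (delete): buffer="cifqhiel" (len 8), cursors c1@0 c2@1 c3@1, authorship ........
After op 2 (insert('w')): buffer="wcwwifqhiel" (len 11), cursors c1@1 c2@4 c3@4, authorship 1.23.......
After op 3 (move_right): buffer="wcwwifqhiel" (len 11), cursors c1@2 c2@5 c3@5, authorship 1.23.......
After op 4 (insert('q')): buffer="wcqwwiqqfqhiel" (len 14), cursors c1@3 c2@8 c3@8, authorship 1.123.23......
After op 5 (delete): buffer="wcwwifqhiel" (len 11), cursors c1@2 c2@5 c3@5, authorship 1.23.......

Answer: wcwwifqhiel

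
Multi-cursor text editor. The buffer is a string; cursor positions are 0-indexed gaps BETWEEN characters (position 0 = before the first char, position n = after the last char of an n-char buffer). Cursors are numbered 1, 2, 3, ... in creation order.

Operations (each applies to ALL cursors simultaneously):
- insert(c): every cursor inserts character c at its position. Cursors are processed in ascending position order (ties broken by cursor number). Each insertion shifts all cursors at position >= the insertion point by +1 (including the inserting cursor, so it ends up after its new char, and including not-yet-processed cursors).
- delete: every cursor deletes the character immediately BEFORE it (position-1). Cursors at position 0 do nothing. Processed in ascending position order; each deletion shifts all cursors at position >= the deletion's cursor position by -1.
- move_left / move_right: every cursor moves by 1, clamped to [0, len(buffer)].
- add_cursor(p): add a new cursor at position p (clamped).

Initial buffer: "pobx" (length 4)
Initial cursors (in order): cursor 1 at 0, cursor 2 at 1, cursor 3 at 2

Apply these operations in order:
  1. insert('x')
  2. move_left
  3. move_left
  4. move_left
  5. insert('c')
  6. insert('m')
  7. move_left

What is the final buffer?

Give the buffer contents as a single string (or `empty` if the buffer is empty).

After op 1 (insert('x')): buffer="xpxoxbx" (len 7), cursors c1@1 c2@3 c3@5, authorship 1.2.3..
After op 2 (move_left): buffer="xpxoxbx" (len 7), cursors c1@0 c2@2 c3@4, authorship 1.2.3..
After op 3 (move_left): buffer="xpxoxbx" (len 7), cursors c1@0 c2@1 c3@3, authorship 1.2.3..
After op 4 (move_left): buffer="xpxoxbx" (len 7), cursors c1@0 c2@0 c3@2, authorship 1.2.3..
After op 5 (insert('c')): buffer="ccxpcxoxbx" (len 10), cursors c1@2 c2@2 c3@5, authorship 121.32.3..
After op 6 (insert('m')): buffer="ccmmxpcmxoxbx" (len 13), cursors c1@4 c2@4 c3@8, authorship 12121.332.3..
After op 7 (move_left): buffer="ccmmxpcmxoxbx" (len 13), cursors c1@3 c2@3 c3@7, authorship 12121.332.3..

Answer: ccmmxpcmxoxbx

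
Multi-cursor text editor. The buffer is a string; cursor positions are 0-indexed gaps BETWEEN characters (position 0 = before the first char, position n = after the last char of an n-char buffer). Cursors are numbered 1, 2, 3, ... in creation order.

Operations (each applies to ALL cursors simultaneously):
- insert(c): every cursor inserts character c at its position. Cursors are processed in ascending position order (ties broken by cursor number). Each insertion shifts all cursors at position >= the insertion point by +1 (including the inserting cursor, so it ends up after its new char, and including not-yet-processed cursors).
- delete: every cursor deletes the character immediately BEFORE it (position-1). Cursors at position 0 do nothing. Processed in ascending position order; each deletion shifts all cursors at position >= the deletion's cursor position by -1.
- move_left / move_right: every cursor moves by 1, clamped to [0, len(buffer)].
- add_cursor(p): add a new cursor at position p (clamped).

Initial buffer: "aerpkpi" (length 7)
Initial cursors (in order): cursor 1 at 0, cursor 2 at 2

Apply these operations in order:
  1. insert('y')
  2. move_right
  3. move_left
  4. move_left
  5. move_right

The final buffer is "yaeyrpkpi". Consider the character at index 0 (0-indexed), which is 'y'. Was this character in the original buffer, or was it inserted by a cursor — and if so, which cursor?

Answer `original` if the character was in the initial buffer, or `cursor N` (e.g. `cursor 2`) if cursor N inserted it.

After op 1 (insert('y')): buffer="yaeyrpkpi" (len 9), cursors c1@1 c2@4, authorship 1..2.....
After op 2 (move_right): buffer="yaeyrpkpi" (len 9), cursors c1@2 c2@5, authorship 1..2.....
After op 3 (move_left): buffer="yaeyrpkpi" (len 9), cursors c1@1 c2@4, authorship 1..2.....
After op 4 (move_left): buffer="yaeyrpkpi" (len 9), cursors c1@0 c2@3, authorship 1..2.....
After op 5 (move_right): buffer="yaeyrpkpi" (len 9), cursors c1@1 c2@4, authorship 1..2.....
Authorship (.=original, N=cursor N): 1 . . 2 . . . . .
Index 0: author = 1

Answer: cursor 1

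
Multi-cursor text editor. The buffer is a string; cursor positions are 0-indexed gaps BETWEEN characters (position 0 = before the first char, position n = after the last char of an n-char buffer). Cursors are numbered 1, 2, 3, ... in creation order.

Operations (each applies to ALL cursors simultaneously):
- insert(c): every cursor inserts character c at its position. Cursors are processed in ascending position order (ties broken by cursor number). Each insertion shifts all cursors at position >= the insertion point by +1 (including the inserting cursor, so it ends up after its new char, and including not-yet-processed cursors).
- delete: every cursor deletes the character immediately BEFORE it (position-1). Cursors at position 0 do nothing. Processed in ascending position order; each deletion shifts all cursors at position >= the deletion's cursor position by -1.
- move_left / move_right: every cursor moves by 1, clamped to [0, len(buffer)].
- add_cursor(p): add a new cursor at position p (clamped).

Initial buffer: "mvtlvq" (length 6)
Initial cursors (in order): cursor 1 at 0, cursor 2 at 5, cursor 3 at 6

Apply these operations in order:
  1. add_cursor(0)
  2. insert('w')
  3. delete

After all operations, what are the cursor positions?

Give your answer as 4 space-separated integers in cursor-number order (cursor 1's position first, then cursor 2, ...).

After op 1 (add_cursor(0)): buffer="mvtlvq" (len 6), cursors c1@0 c4@0 c2@5 c3@6, authorship ......
After op 2 (insert('w')): buffer="wwmvtlvwqw" (len 10), cursors c1@2 c4@2 c2@8 c3@10, authorship 14.....2.3
After op 3 (delete): buffer="mvtlvq" (len 6), cursors c1@0 c4@0 c2@5 c3@6, authorship ......

Answer: 0 5 6 0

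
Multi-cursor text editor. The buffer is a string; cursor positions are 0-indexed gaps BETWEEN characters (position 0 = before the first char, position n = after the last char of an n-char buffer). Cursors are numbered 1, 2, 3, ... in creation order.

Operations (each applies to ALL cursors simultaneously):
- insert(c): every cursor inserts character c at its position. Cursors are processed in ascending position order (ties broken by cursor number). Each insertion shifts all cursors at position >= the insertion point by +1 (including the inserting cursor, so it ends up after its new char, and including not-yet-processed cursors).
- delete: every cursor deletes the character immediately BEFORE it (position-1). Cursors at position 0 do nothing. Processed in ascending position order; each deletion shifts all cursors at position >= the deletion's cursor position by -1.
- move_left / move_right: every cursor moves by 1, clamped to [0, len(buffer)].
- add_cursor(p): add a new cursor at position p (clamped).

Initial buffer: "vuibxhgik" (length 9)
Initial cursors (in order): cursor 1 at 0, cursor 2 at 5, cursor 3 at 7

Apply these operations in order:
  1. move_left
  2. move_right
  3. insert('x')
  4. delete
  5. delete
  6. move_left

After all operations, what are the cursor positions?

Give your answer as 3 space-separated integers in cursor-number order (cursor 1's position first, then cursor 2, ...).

After op 1 (move_left): buffer="vuibxhgik" (len 9), cursors c1@0 c2@4 c3@6, authorship .........
After op 2 (move_right): buffer="vuibxhgik" (len 9), cursors c1@1 c2@5 c3@7, authorship .........
After op 3 (insert('x')): buffer="vxuibxxhgxik" (len 12), cursors c1@2 c2@7 c3@10, authorship .1....2..3..
After op 4 (delete): buffer="vuibxhgik" (len 9), cursors c1@1 c2@5 c3@7, authorship .........
After op 5 (delete): buffer="uibhik" (len 6), cursors c1@0 c2@3 c3@4, authorship ......
After op 6 (move_left): buffer="uibhik" (len 6), cursors c1@0 c2@2 c3@3, authorship ......

Answer: 0 2 3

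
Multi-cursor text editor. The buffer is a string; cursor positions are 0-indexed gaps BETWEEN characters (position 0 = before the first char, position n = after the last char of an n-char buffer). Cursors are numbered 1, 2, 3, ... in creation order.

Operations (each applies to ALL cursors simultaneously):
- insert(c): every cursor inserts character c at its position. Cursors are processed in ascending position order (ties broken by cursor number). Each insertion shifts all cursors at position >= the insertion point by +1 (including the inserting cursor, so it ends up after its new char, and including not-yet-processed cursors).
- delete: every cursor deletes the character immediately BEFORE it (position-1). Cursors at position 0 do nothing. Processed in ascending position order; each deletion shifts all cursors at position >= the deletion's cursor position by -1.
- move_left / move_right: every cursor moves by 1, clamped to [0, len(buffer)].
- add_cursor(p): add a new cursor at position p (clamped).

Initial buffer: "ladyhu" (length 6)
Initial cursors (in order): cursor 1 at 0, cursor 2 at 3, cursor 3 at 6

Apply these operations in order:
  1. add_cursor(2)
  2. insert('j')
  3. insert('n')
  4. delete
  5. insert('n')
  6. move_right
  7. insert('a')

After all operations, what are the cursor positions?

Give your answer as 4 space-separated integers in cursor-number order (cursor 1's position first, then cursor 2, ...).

After op 1 (add_cursor(2)): buffer="ladyhu" (len 6), cursors c1@0 c4@2 c2@3 c3@6, authorship ......
After op 2 (insert('j')): buffer="jlajdjyhuj" (len 10), cursors c1@1 c4@4 c2@6 c3@10, authorship 1..4.2...3
After op 3 (insert('n')): buffer="jnlajndjnyhujn" (len 14), cursors c1@2 c4@6 c2@9 c3@14, authorship 11..44.22...33
After op 4 (delete): buffer="jlajdjyhuj" (len 10), cursors c1@1 c4@4 c2@6 c3@10, authorship 1..4.2...3
After op 5 (insert('n')): buffer="jnlajndjnyhujn" (len 14), cursors c1@2 c4@6 c2@9 c3@14, authorship 11..44.22...33
After op 6 (move_right): buffer="jnlajndjnyhujn" (len 14), cursors c1@3 c4@7 c2@10 c3@14, authorship 11..44.22...33
After op 7 (insert('a')): buffer="jnlaajndajnyahujna" (len 18), cursors c1@4 c4@9 c2@13 c3@18, authorship 11.1.44.422.2..333

Answer: 4 13 18 9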